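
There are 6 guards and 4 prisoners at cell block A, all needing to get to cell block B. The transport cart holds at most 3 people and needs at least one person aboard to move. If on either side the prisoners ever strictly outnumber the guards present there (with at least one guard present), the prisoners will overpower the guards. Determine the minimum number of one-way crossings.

Counting alone: each trip to cell block B takes at most 3 across and each return brings at least 1 back, so after t trips out (and t−1 returns) at most 3t − (t−1) of the 10 are across; that first reaches 10 at t = 5, so at least 9 crossings are needed.
The plan below uses exactly 9 crossings, so it is optimal:
1. 2 prisoners → cell block B.  (cell block A: 6G 2P; cell block B: 0G 2P)
2. 1 prisoner ← cell block A.  (cell block A: 6G 3P; cell block B: 0G 1P)
3. 3 prisoners → cell block B.  (cell block A: 6G 0P; cell block B: 0G 4P)
4. 1 prisoner ← cell block A.  (cell block A: 6G 1P; cell block B: 0G 3P)
5. 3 guards → cell block B.  (cell block A: 3G 1P; cell block B: 3G 3P)
6. 1 prisoner ← cell block A.  (cell block A: 3G 2P; cell block B: 3G 2P)
7. 1 guard and 2 prisoners → cell block B.  (cell block A: 2G 0P; cell block B: 4G 4P)
8. 1 prisoner ← cell block A.  (cell block A: 2G 1P; cell block B: 4G 3P)
9. 2 guards and 1 prisoner → cell block B.  (cell block A: 0G 0P; cell block B: 6G 4P)

9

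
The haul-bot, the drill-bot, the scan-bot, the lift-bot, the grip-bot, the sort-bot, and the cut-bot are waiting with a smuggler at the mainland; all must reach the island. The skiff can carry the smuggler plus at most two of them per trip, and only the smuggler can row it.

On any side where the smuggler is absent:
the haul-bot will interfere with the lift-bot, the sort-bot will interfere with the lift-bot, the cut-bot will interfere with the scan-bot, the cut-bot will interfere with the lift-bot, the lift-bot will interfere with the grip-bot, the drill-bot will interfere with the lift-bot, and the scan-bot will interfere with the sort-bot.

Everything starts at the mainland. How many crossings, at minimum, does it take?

9

Counting alone: the smuggler can take at most 2 across per trip to the island, so moving all 7 needs at least 4 loaded trips out, with a return between consecutive ones — at least 7 crossings.
The safety rule pushes this higher. Following every safe sequence of crossings, the most of the 7 that can be at the island as the skiff arrives there on crossing 7 is 6 — never all 7.
So no plan with fewer than 9 crossings exists, and this one achieves 9:
1. Smuggler goes to the island with the lift-bot and the scan-bot.  [the mainland: the cut-bot, the drill-bot, the grip-bot, the haul-bot, the sort-bot | the island: the lift-bot, the scan-bot]
2. Smuggler goes back to the mainland alone.  [the mainland: the cut-bot, the drill-bot, the grip-bot, the haul-bot, the sort-bot | the island: the lift-bot, the scan-bot]
3. Smuggler goes to the island with the drill-bot and the haul-bot.  [the mainland: the cut-bot, the grip-bot, the sort-bot | the island: the drill-bot, the haul-bot, the lift-bot, the scan-bot]
4. Smuggler goes back to the mainland with the lift-bot.  [the mainland: the cut-bot, the grip-bot, the lift-bot, the sort-bot | the island: the drill-bot, the haul-bot, the scan-bot]
5. Smuggler goes to the island with the grip-bot and the lift-bot.  [the mainland: the cut-bot, the sort-bot | the island: the drill-bot, the grip-bot, the haul-bot, the lift-bot, the scan-bot]
6. Smuggler goes back to the mainland with the lift-bot.  [the mainland: the cut-bot, the lift-bot, the sort-bot | the island: the drill-bot, the grip-bot, the haul-bot, the scan-bot]
7. Smuggler goes to the island with the cut-bot and the sort-bot.  [the mainland: the lift-bot | the island: the cut-bot, the drill-bot, the grip-bot, the haul-bot, the scan-bot, the sort-bot]
8. Smuggler goes back to the mainland with the scan-bot.  [the mainland: the lift-bot, the scan-bot | the island: the cut-bot, the drill-bot, the grip-bot, the haul-bot, the sort-bot]
9. Smuggler goes to the island with the lift-bot and the scan-bot.  [the mainland: — | the island: the cut-bot, the drill-bot, the grip-bot, the haul-bot, the lift-bot, the scan-bot, the sort-bot]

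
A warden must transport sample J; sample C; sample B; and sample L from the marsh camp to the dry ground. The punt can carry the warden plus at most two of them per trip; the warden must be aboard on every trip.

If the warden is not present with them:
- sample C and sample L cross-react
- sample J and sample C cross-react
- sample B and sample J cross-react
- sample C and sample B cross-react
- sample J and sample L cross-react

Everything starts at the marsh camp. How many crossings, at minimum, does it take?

5

Counting alone: the warden can take at most 2 across per trip to the dry ground, so moving all 4 needs at least 2 loaded trips out, with a return between consecutive ones — at least 3 crossings.
The safety rule pushes this higher. Following every safe sequence of crossings, the most of the 4 that can be at the dry ground as the punt arrives there on crossing 3 is 3 — never all 4.
So no plan with fewer than 5 crossings exists, and this one achieves 5:
1. Warden goes to the dry ground with sample C and sample J.
2. Warden goes back to the marsh camp with sample J.
3. Warden goes to the dry ground with sample B and sample L.
4. Warden goes back to the marsh camp with sample C.
5. Warden goes to the dry ground with sample C and sample J.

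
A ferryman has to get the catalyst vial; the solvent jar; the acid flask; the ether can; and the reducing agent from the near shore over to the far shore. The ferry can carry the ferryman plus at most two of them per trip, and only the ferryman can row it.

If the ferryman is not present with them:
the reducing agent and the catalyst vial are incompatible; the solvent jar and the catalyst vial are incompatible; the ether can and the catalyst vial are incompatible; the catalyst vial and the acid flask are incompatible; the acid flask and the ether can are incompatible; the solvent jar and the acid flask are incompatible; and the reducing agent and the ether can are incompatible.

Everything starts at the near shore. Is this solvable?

Whatever the first load, the items left behind include a forbidden pair without the ferryman. No opening move is safe, so no plan exists.

No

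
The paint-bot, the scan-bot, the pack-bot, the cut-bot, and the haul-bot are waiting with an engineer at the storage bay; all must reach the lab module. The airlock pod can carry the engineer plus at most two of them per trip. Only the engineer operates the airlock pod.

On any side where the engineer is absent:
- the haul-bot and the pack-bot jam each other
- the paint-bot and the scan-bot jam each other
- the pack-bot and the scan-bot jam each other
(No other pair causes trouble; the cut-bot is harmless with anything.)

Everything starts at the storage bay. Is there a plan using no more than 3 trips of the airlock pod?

No

Counting alone: the engineer can take at most 2 across per trip to the lab module, so moving all 5 needs at least 3 loaded trips out, with a return between consecutive ones — at least 5 crossings.
Since 3 < 5, 3 crossings cannot be enough. (The shortest complete plan in fact takes 5:)
1. Engineer goes to the lab module with the pack-bot and the paint-bot.  [the storage bay: the cut-bot, the haul-bot, the scan-bot | the lab module: the pack-bot, the paint-bot]
2. Engineer goes back to the storage bay alone.  [the storage bay: the cut-bot, the haul-bot, the scan-bot | the lab module: the pack-bot, the paint-bot]
3. Engineer goes to the lab module with the cut-bot.  [the storage bay: the haul-bot, the scan-bot | the lab module: the cut-bot, the pack-bot, the paint-bot]
4. Engineer goes back to the storage bay alone.  [the storage bay: the haul-bot, the scan-bot | the lab module: the cut-bot, the pack-bot, the paint-bot]
5. Engineer goes to the lab module with the haul-bot and the scan-bot.  [the storage bay: — | the lab module: the cut-bot, the haul-bot, the pack-bot, the paint-bot, the scan-bot]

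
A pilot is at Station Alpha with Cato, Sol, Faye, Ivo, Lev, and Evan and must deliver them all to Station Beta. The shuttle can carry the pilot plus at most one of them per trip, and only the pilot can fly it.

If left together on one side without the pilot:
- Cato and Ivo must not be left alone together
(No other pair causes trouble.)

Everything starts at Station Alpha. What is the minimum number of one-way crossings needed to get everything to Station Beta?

11

Counting alone: the pilot can take at most 1 across per trip to Station Beta, so moving all 6 needs at least 6 loaded trips out, with a return between consecutive ones — at least 11 crossings.
The plan below uses exactly 11 crossings, so it is optimal:
1. Pilot goes to Station Beta with Cato.  [Station Alpha: Evan, Faye, Ivo, Lev, Sol | Station Beta: Cato]
2. Pilot goes back to Station Alpha alone.  [Station Alpha: Evan, Faye, Ivo, Lev, Sol | Station Beta: Cato]
3. Pilot goes to Station Beta with Sol.  [Station Alpha: Evan, Faye, Ivo, Lev | Station Beta: Cato, Sol]
4. Pilot goes back to Station Alpha alone.  [Station Alpha: Evan, Faye, Ivo, Lev | Station Beta: Cato, Sol]
5. Pilot goes to Station Beta with Faye.  [Station Alpha: Evan, Ivo, Lev | Station Beta: Cato, Faye, Sol]
6. Pilot goes back to Station Alpha alone.  [Station Alpha: Evan, Ivo, Lev | Station Beta: Cato, Faye, Sol]
7. Pilot goes to Station Beta with Lev.  [Station Alpha: Evan, Ivo | Station Beta: Cato, Faye, Lev, Sol]
8. Pilot goes back to Station Alpha alone.  [Station Alpha: Evan, Ivo | Station Beta: Cato, Faye, Lev, Sol]
9. Pilot goes to Station Beta with Evan.  [Station Alpha: Ivo | Station Beta: Cato, Evan, Faye, Lev, Sol]
10. Pilot goes back to Station Alpha alone.  [Station Alpha: Ivo | Station Beta: Cato, Evan, Faye, Lev, Sol]
11. Pilot goes to Station Beta with Ivo.  [Station Alpha: — | Station Beta: Cato, Evan, Faye, Ivo, Lev, Sol]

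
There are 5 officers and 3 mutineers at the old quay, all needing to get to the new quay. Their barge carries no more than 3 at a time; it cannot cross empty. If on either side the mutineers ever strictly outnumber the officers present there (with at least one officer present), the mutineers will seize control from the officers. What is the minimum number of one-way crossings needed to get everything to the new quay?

Counting alone: each trip to the new quay takes at most 3 across and each return brings at least 1 back, so after t trips out (and t−1 returns) at most 3t − (t−1) of the 8 are across; that first reaches 8 at t = 4, so at least 7 crossings are needed.
The plan below uses exactly 7 crossings, so it is optimal:
1. 2 mutineers → the new quay.  (the old quay: 5O 1M; the new quay: 0O 2M)
2. 1 mutineer ← the old quay.  (the old quay: 5O 2M; the new quay: 0O 1M)
3. 2 officers and 1 mutineer → the new quay.  (the old quay: 3O 1M; the new quay: 2O 2M)
4. 1 mutineer ← the old quay.  (the old quay: 3O 2M; the new quay: 2O 1M)
5. 1 officer and 2 mutineers → the new quay.  (the old quay: 2O 0M; the new quay: 3O 3M)
6. 1 mutineer ← the old quay.  (the old quay: 2O 1M; the new quay: 3O 2M)
7. 2 officers and 1 mutineer → the new quay.  (the old quay: 0O 0M; the new quay: 5O 3M)

7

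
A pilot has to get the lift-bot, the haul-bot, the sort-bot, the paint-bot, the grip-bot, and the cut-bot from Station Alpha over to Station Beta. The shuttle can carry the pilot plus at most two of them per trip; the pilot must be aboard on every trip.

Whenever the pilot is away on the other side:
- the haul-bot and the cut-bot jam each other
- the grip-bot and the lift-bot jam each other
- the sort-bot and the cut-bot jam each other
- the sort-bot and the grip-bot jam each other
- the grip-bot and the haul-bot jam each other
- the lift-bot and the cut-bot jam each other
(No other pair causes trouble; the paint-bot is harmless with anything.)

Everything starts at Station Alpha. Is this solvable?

Yes

1. Pilot goes to Station Beta with the cut-bot and the grip-bot.  [Station Alpha: the haul-bot, the lift-bot, the paint-bot, the sort-bot | Station Beta: the cut-bot, the grip-bot]
2. Pilot goes back to Station Alpha alone.  [Station Alpha: the haul-bot, the lift-bot, the paint-bot, the sort-bot | Station Beta: the cut-bot, the grip-bot]
3. Pilot goes to Station Beta with the haul-bot and the lift-bot.  [Station Alpha: the paint-bot, the sort-bot | Station Beta: the cut-bot, the grip-bot, the haul-bot, the lift-bot]
4. Pilot goes back to Station Alpha with the cut-bot and the grip-bot.  [Station Alpha: the cut-bot, the grip-bot, the paint-bot, the sort-bot | Station Beta: the haul-bot, the lift-bot]
5. Pilot goes to Station Beta with the paint-bot and the sort-bot.  [Station Alpha: the cut-bot, the grip-bot | Station Beta: the haul-bot, the lift-bot, the paint-bot, the sort-bot]
6. Pilot goes back to Station Alpha alone.  [Station Alpha: the cut-bot, the grip-bot | Station Beta: the haul-bot, the lift-bot, the paint-bot, the sort-bot]
7. Pilot goes to Station Beta with the cut-bot and the grip-bot.  [Station Alpha: — | Station Beta: the cut-bot, the grip-bot, the haul-bot, the lift-bot, the paint-bot, the sort-bot]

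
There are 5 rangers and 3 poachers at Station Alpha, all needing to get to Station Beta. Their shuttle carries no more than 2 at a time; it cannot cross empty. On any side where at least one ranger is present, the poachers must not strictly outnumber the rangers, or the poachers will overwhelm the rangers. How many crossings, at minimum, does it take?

13

Counting alone: each trip to Station Beta takes at most 2 across and each return brings at least 1 back, so after t trips out (and t−1 returns) at most 2t − (t−1) of the 8 are across; that first reaches 8 at t = 7, so at least 13 crossings are needed.
The plan below uses exactly 13 crossings, so it is optimal:
1. 2 poachers → Station Beta.  (Station Alpha: 5R 1P; Station Beta: 0R 2P)
2. 1 poacher ← Station Alpha.  (Station Alpha: 5R 2P; Station Beta: 0R 1P)
3. 2 poachers → Station Beta.  (Station Alpha: 5R 0P; Station Beta: 0R 3P)
4. 1 poacher ← Station Alpha.  (Station Alpha: 5R 1P; Station Beta: 0R 2P)
5. 2 rangers → Station Beta.  (Station Alpha: 3R 1P; Station Beta: 2R 2P)
6. 1 poacher ← Station Alpha.  (Station Alpha: 3R 2P; Station Beta: 2R 1P)
7. 1 ranger and 1 poacher → Station Beta.  (Station Alpha: 2R 1P; Station Beta: 3R 2P)
8. 1 poacher ← Station Alpha.  (Station Alpha: 2R 2P; Station Beta: 3R 1P)
9. 2 poachers → Station Beta.  (Station Alpha: 2R 0P; Station Beta: 3R 3P)
10. 1 poacher ← Station Alpha.  (Station Alpha: 2R 1P; Station Beta: 3R 2P)
11. 1 ranger and 1 poacher → Station Beta.  (Station Alpha: 1R 0P; Station Beta: 4R 3P)
12. 1 poacher ← Station Alpha.  (Station Alpha: 1R 1P; Station Beta: 4R 2P)
13. 1 ranger and 1 poacher → Station Beta.  (Station Alpha: 0R 0P; Station Beta: 5R 3P)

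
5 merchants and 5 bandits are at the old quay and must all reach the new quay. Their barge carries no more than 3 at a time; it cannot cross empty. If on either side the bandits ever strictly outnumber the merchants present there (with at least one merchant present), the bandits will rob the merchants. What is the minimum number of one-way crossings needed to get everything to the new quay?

11

Counting alone: each trip to the new quay takes at most 3 across and each return brings at least 1 back, so after t trips out (and t−1 returns) at most 3t − (t−1) of the 10 are across; that first reaches 10 at t = 5, so at least 9 crossings are needed.
The safety rule pushes this higher. Following every safe sequence of crossings, the most of the 10 that can be at the new quay as the barge arrives there on crossing 9 is 9 — never all 10.
So no plan with fewer than 11 crossings exists, and this one achieves 11:
1. 2 bandits → the new quay.  (the old quay: 5M 3B; the new quay: 0M 2B)
2. 1 bandit ← the old quay.  (the old quay: 5M 4B; the new quay: 0M 1B)
3. 3 bandits → the new quay.  (the old quay: 5M 1B; the new quay: 0M 4B)
4. 1 bandit ← the old quay.  (the old quay: 5M 2B; the new quay: 0M 3B)
5. 3 merchants → the new quay.  (the old quay: 2M 2B; the new quay: 3M 3B)
6. 1 merchant and 1 bandit ← the old quay.  (the old quay: 3M 3B; the new quay: 2M 2B)
7. 3 merchants → the new quay.  (the old quay: 0M 3B; the new quay: 5M 2B)
8. 1 bandit ← the old quay.  (the old quay: 0M 4B; the new quay: 5M 1B)
9. 2 bandits → the new quay.  (the old quay: 0M 2B; the new quay: 5M 3B)
10. 1 bandit ← the old quay.  (the old quay: 0M 3B; the new quay: 5M 2B)
11. 3 bandits → the new quay.  (the old quay: 0M 0B; the new quay: 5M 5B)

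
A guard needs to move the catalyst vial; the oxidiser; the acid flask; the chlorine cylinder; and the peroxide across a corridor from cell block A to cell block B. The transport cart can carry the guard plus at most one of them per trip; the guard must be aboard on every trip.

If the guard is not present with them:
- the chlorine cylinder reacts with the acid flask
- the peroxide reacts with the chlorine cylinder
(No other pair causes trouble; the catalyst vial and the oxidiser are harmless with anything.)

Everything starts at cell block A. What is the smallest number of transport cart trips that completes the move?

11

Counting alone: the guard can take at most 1 across per trip to cell block B, so moving all 5 needs at least 5 loaded trips out, with a return between consecutive ones — at least 9 crossings.
The safety rule pushes this higher. Following every safe sequence of crossings, the most of the 5 that can be at cell block B as the transport cart arrives there on crossing 9 is 4 — never all 5.
So no plan with fewer than 11 crossings exists, and this one achieves 11:
1. Guard goes to cell block B with the chlorine cylinder.  [cell block A: the acid flask, the catalyst vial, the oxidiser, the peroxide | cell block B: the chlorine cylinder]
2. Guard goes back to cell block A alone.  [cell block A: the acid flask, the catalyst vial, the oxidiser, the peroxide | cell block B: the chlorine cylinder]
3. Guard goes to cell block B with the catalyst vial.  [cell block A: the acid flask, the oxidiser, the peroxide | cell block B: the catalyst vial, the chlorine cylinder]
4. Guard goes back to cell block A alone.  [cell block A: the acid flask, the oxidiser, the peroxide | cell block B: the catalyst vial, the chlorine cylinder]
5. Guard goes to cell block B with the oxidiser.  [cell block A: the acid flask, the peroxide | cell block B: the catalyst vial, the chlorine cylinder, the oxidiser]
6. Guard goes back to cell block A alone.  [cell block A: the acid flask, the peroxide | cell block B: the catalyst vial, the chlorine cylinder, the oxidiser]
7. Guard goes to cell block B with the acid flask.  [cell block A: the peroxide | cell block B: the acid flask, the catalyst vial, the chlorine cylinder, the oxidiser]
8. Guard goes back to cell block A with the chlorine cylinder.  [cell block A: the chlorine cylinder, the peroxide | cell block B: the acid flask, the catalyst vial, the oxidiser]
9. Guard goes to cell block B with the peroxide.  [cell block A: the chlorine cylinder | cell block B: the acid flask, the catalyst vial, the oxidiser, the peroxide]
10. Guard goes back to cell block A alone.  [cell block A: the chlorine cylinder | cell block B: the acid flask, the catalyst vial, the oxidiser, the peroxide]
11. Guard goes to cell block B with the chlorine cylinder.  [cell block A: — | cell block B: the acid flask, the catalyst vial, the chlorine cylinder, the oxidiser, the peroxide]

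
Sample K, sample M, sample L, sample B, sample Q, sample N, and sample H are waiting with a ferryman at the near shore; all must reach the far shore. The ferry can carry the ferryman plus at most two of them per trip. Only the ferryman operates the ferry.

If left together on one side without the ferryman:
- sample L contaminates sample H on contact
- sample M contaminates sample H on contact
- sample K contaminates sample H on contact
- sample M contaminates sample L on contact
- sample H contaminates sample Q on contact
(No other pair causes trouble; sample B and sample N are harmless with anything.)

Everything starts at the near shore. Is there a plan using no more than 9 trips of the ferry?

Counting alone: the ferryman can take at most 2 across per trip to the far shore, so moving all 7 needs at least 4 loaded trips out, with a return between consecutive ones — at least 7 crossings.
The safety rule pushes this higher. Following every safe sequence of crossings, the most of the 7 that can be at the far shore as the ferry arrives there on crossings 7, 9 is 5, 6 respectively — never all 7.
So the move cannot be finished within 9 crossings. (The shortest complete plan takes 11:)
1. Ferryman goes to the far shore with sample H and sample M.
2. Ferryman goes back to the near shore with sample M.
3. Ferryman goes to the far shore with sample K and sample M.
4. Ferryman goes back to the near shore with sample H.
5. Ferryman goes to the far shore with sample L and sample Q.
6. Ferryman goes back to the near shore with sample M.
7. Ferryman goes to the far shore with sample B and sample M.
8. Ferryman goes back to the near shore with sample M.
9. Ferryman goes to the far shore with sample M and sample N.
10. Ferryman goes back to the near shore with sample M.
11. Ferryman goes to the far shore with sample H and sample M.

No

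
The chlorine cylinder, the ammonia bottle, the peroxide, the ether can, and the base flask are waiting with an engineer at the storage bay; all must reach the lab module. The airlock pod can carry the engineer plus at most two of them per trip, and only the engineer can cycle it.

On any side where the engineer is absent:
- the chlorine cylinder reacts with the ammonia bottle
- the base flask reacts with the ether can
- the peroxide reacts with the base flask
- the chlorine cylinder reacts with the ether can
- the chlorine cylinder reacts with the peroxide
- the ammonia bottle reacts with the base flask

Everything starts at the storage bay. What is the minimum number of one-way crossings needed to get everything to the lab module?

7

Counting alone: the engineer can take at most 2 across per trip to the lab module, so moving all 5 needs at least 3 loaded trips out, with a return between consecutive ones — at least 5 crossings.
The safety rule pushes this higher. Following every safe sequence of crossings, the most of the 5 that can be at the lab module as the airlock pod arrives there on crossing 5 is 4 — never all 5.
So no plan with fewer than 7 crossings exists, and this one achieves 7:
1. Engineer goes to the lab module with the base flask and the chlorine cylinder.  [the storage bay: the ammonia bottle, the ether can, the peroxide | the lab module: the base flask, the chlorine cylinder]
2. Engineer goes back to the storage bay alone.  [the storage bay: the ammonia bottle, the ether can, the peroxide | the lab module: the base flask, the chlorine cylinder]
3. Engineer goes to the lab module with the ammonia bottle.  [the storage bay: the ether can, the peroxide | the lab module: the ammonia bottle, the base flask, the chlorine cylinder]
4. Engineer goes back to the storage bay with the base flask and the chlorine cylinder.  [the storage bay: the base flask, the chlorine cylinder, the ether can, the peroxide | the lab module: the ammonia bottle]
5. Engineer goes to the lab module with the ether can and the peroxide.  [the storage bay: the base flask, the chlorine cylinder | the lab module: the ammonia bottle, the ether can, the peroxide]
6. Engineer goes back to the storage bay alone.  [the storage bay: the base flask, the chlorine cylinder | the lab module: the ammonia bottle, the ether can, the peroxide]
7. Engineer goes to the lab module with the base flask and the chlorine cylinder.  [the storage bay: — | the lab module: the ammonia bottle, the base flask, the chlorine cylinder, the ether can, the peroxide]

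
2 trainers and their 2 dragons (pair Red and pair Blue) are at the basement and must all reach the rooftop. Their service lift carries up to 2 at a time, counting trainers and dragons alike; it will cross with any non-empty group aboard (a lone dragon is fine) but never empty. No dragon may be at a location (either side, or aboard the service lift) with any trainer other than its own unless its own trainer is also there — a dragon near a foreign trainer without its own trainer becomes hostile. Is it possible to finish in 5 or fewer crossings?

Yes

Yes — this plan uses 5 crossings (≤ 5):
1. dragon Red and trainer Red cross → the rooftop.
2. trainer Red crosses ← the basement.
3. trainer Blue and trainer Red cross → the rooftop.
4. trainer Blue crosses ← the basement.
5. dragon Blue and trainer Blue cross → the rooftop.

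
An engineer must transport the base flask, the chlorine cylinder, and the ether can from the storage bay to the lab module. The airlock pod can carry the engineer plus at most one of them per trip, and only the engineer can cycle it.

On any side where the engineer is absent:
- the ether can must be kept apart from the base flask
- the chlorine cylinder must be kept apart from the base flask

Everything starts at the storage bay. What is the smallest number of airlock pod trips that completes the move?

Counting alone: the engineer can take at most 1 across per trip to the lab module, so moving all 3 needs at least 3 loaded trips out, with a return between consecutive ones — at least 5 crossings.
The safety rule pushes this higher. Following every safe sequence of crossings, the most of the 3 that can be at the lab module as the airlock pod arrives there on crossing 5 is 2 — never all 3.
So no plan with fewer than 7 crossings exists, and this one achieves 7:
1. Engineer goes to the lab module with the base flask.  [the storage bay: the chlorine cylinder, the ether can | the lab module: the base flask]
2. Engineer goes back to the storage bay alone.  [the storage bay: the chlorine cylinder, the ether can | the lab module: the base flask]
3. Engineer goes to the lab module with the chlorine cylinder.  [the storage bay: the ether can | the lab module: the base flask, the chlorine cylinder]
4. Engineer goes back to the storage bay with the base flask.  [the storage bay: the base flask, the ether can | the lab module: the chlorine cylinder]
5. Engineer goes to the lab module with the ether can.  [the storage bay: the base flask | the lab module: the chlorine cylinder, the ether can]
6. Engineer goes back to the storage bay alone.  [the storage bay: the base flask | the lab module: the chlorine cylinder, the ether can]
7. Engineer goes to the lab module with the base flask.  [the storage bay: — | the lab module: the base flask, the chlorine cylinder, the ether can]

7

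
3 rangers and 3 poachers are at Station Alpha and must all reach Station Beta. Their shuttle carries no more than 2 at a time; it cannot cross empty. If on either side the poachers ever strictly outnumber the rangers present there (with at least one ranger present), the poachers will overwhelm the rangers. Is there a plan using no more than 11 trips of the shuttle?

Yes

Yes — this plan uses 11 crossings (≤ 11):
1. 2 poachers → Station Beta.  (Station Alpha: 3R 1P; Station Beta: 0R 2P)
2. 1 poacher ← Station Alpha.  (Station Alpha: 3R 2P; Station Beta: 0R 1P)
3. 2 poachers → Station Beta.  (Station Alpha: 3R 0P; Station Beta: 0R 3P)
4. 1 poacher ← Station Alpha.  (Station Alpha: 3R 1P; Station Beta: 0R 2P)
5. 2 rangers → Station Beta.  (Station Alpha: 1R 1P; Station Beta: 2R 2P)
6. 1 ranger and 1 poacher ← Station Alpha.  (Station Alpha: 2R 2P; Station Beta: 1R 1P)
7. 2 rangers → Station Beta.  (Station Alpha: 0R 2P; Station Beta: 3R 1P)
8. 1 poacher ← Station Alpha.  (Station Alpha: 0R 3P; Station Beta: 3R 0P)
9. 2 poachers → Station Beta.  (Station Alpha: 0R 1P; Station Beta: 3R 2P)
10. 1 poacher ← Station Alpha.  (Station Alpha: 0R 2P; Station Beta: 3R 1P)
11. 2 poachers → Station Beta.  (Station Alpha: 0R 0P; Station Beta: 3R 3P)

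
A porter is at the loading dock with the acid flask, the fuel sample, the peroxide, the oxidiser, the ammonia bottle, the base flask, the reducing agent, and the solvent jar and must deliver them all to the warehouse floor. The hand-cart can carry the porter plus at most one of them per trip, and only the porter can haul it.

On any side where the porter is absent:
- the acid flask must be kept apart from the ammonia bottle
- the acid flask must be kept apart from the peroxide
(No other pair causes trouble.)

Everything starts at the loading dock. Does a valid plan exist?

Yes

1. Porter goes to the warehouse floor with the acid flask.  [the loading dock: the ammonia bottle, the base flask, the fuel sample, the oxidiser, the peroxide, the reducing agent, the solvent jar | the warehouse floor: the acid flask]
2. Porter goes back to the loading dock alone.  [the loading dock: the ammonia bottle, the base flask, the fuel sample, the oxidiser, the peroxide, the reducing agent, the solvent jar | the warehouse floor: the acid flask]
3. Porter goes to the warehouse floor with the fuel sample.  [the loading dock: the ammonia bottle, the base flask, the oxidiser, the peroxide, the reducing agent, the solvent jar | the warehouse floor: the acid flask, the fuel sample]
4. Porter goes back to the loading dock alone.  [the loading dock: the ammonia bottle, the base flask, the oxidiser, the peroxide, the reducing agent, the solvent jar | the warehouse floor: the acid flask, the fuel sample]
5. Porter goes to the warehouse floor with the peroxide.  [the loading dock: the ammonia bottle, the base flask, the oxidiser, the reducing agent, the solvent jar | the warehouse floor: the acid flask, the fuel sample, the peroxide]
6. Porter goes back to the loading dock with the acid flask.  [the loading dock: the acid flask, the ammonia bottle, the base flask, the oxidiser, the reducing agent, the solvent jar | the warehouse floor: the fuel sample, the peroxide]
7. Porter goes to the warehouse floor with the ammonia bottle.  [the loading dock: the acid flask, the base flask, the oxidiser, the reducing agent, the solvent jar | the warehouse floor: the ammonia bottle, the fuel sample, the peroxide]
8. Porter goes back to the loading dock alone.  [the loading dock: the acid flask, the base flask, the oxidiser, the reducing agent, the solvent jar | the warehouse floor: the ammonia bottle, the fuel sample, the peroxide]
9. Porter goes to the warehouse floor with the oxidiser.  [the loading dock: the acid flask, the base flask, the reducing agent, the solvent jar | the warehouse floor: the ammonia bottle, the fuel sample, the oxidiser, the peroxide]
10. Porter goes back to the loading dock alone.  [the loading dock: the acid flask, the base flask, the reducing agent, the solvent jar | the warehouse floor: the ammonia bottle, the fuel sample, the oxidiser, the peroxide]
11. Porter goes to the warehouse floor with the base flask.  [the loading dock: the acid flask, the reducing agent, the solvent jar | the warehouse floor: the ammonia bottle, the base flask, the fuel sample, the oxidiser, the peroxide]
12. Porter goes back to the loading dock alone.  [the loading dock: the acid flask, the reducing agent, the solvent jar | the warehouse floor: the ammonia bottle, the base flask, the fuel sample, the oxidiser, the peroxide]
13. Porter goes to the warehouse floor with the reducing agent.  [the loading dock: the acid flask, the solvent jar | the warehouse floor: the ammonia bottle, the base flask, the fuel sample, the oxidiser, the peroxide, the reducing agent]
14. Porter goes back to the loading dock alone.  [the loading dock: the acid flask, the solvent jar | the warehouse floor: the ammonia bottle, the base flask, the fuel sample, the oxidiser, the peroxide, the reducing agent]
15. Porter goes to the warehouse floor with the solvent jar.  [the loading dock: the acid flask | the warehouse floor: the ammonia bottle, the base flask, the fuel sample, the oxidiser, the peroxide, the reducing agent, the solvent jar]
16. Porter goes back to the loading dock alone.  [the loading dock: the acid flask | the warehouse floor: the ammonia bottle, the base flask, the fuel sample, the oxidiser, the peroxide, the reducing agent, the solvent jar]
17. Porter goes to the warehouse floor with the acid flask.  [the loading dock: — | the warehouse floor: the acid flask, the ammonia bottle, the base flask, the fuel sample, the oxidiser, the peroxide, the reducing agent, the solvent jar]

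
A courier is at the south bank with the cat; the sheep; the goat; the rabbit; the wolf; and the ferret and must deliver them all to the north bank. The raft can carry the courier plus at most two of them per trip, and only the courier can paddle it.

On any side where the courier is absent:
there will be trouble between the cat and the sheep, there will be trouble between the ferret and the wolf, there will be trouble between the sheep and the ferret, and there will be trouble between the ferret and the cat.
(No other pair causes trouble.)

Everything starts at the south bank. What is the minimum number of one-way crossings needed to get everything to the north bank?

9

Counting alone: the courier can take at most 2 across per trip to the north bank, so moving all 6 needs at least 3 loaded trips out, with a return between consecutive ones — at least 5 crossings.
The safety rule pushes this higher. Following every safe sequence of crossings, the most of the 6 that can be at the north bank as the raft arrives there on crossings 5, 7 is 4, 5 respectively — never all 6.
So no plan with fewer than 9 crossings exists, and this one achieves 9:
1. Courier goes to the north bank with the cat and the ferret.  [the south bank: the goat, the rabbit, the sheep, the wolf | the north bank: the cat, the ferret]
2. Courier goes back to the south bank with the cat.  [the south bank: the cat, the goat, the rabbit, the sheep, the wolf | the north bank: the ferret]
3. Courier goes to the north bank with the cat and the goat.  [the south bank: the rabbit, the sheep, the wolf | the north bank: the cat, the ferret, the goat]
4. Courier goes back to the south bank with the cat.  [the south bank: the cat, the rabbit, the sheep, the wolf | the north bank: the ferret, the goat]
5. Courier goes to the north bank with the cat and the rabbit.  [the south bank: the sheep, the wolf | the north bank: the cat, the ferret, the goat, the rabbit]
6. Courier goes back to the south bank with the cat.  [the south bank: the cat, the sheep, the wolf | the north bank: the ferret, the goat, the rabbit]
7. Courier goes to the north bank with the cat and the wolf.  [the south bank: the sheep | the north bank: the cat, the ferret, the goat, the rabbit, the wolf]
8. Courier goes back to the south bank with the ferret.  [the south bank: the ferret, the sheep | the north bank: the cat, the goat, the rabbit, the wolf]
9. Courier goes to the north bank with the ferret and the sheep.  [the south bank: — | the north bank: the cat, the ferret, the goat, the rabbit, the sheep, the wolf]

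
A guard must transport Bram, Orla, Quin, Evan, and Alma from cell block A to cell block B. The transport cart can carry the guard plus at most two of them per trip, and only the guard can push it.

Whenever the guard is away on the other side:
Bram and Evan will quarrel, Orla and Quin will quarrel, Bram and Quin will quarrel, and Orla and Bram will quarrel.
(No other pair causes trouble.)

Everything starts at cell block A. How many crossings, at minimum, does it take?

7

Counting alone: the guard can take at most 2 across per trip to cell block B, so moving all 5 needs at least 3 loaded trips out, with a return between consecutive ones — at least 5 crossings.
The safety rule pushes this higher. Following every safe sequence of crossings, the most of the 5 that can be at cell block B as the transport cart arrives there on crossing 5 is 4 — never all 5.
So no plan with fewer than 7 crossings exists, and this one achieves 7:
1. Guard goes to cell block B with Bram and Orla.  [cell block A: Alma, Evan, Quin | cell block B: Bram, Orla]
2. Guard goes back to cell block A with Bram.  [cell block A: Alma, Bram, Evan, Quin | cell block B: Orla]
3. Guard goes to cell block B with Bram and Evan.  [cell block A: Alma, Quin | cell block B: Bram, Evan, Orla]
4. Guard goes back to cell block A with Bram.  [cell block A: Alma, Bram, Quin | cell block B: Evan, Orla]
5. Guard goes to cell block B with Alma and Bram.  [cell block A: Quin | cell block B: Alma, Bram, Evan, Orla]
6. Guard goes back to cell block A with Bram.  [cell block A: Bram, Quin | cell block B: Alma, Evan, Orla]
7. Guard goes to cell block B with Bram and Quin.  [cell block A: — | cell block B: Alma, Bram, Evan, Orla, Quin]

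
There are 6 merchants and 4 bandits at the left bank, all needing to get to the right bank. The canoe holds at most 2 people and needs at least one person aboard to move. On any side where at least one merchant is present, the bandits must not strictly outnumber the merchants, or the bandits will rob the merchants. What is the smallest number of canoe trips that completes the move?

Counting alone: each trip to the right bank takes at most 2 across and each return brings at least 1 back, so after t trips out (and t−1 returns) at most 2t − (t−1) of the 10 are across; that first reaches 10 at t = 9, so at least 17 crossings are needed.
The plan below uses exactly 17 crossings, so it is optimal:
1. 2 bandits → the right bank.  (the left bank: 6M 2B; the right bank: 0M 2B)
2. 1 bandit ← the left bank.  (the left bank: 6M 3B; the right bank: 0M 1B)
3. 2 bandits → the right bank.  (the left bank: 6M 1B; the right bank: 0M 3B)
4. 1 bandit ← the left bank.  (the left bank: 6M 2B; the right bank: 0M 2B)
5. 2 merchants → the right bank.  (the left bank: 4M 2B; the right bank: 2M 2B)
6. 1 bandit ← the left bank.  (the left bank: 4M 3B; the right bank: 2M 1B)
7. 1 merchant and 1 bandit → the right bank.  (the left bank: 3M 2B; the right bank: 3M 2B)
8. 1 bandit ← the left bank.  (the left bank: 3M 3B; the right bank: 3M 1B)
9. 2 bandits → the right bank.  (the left bank: 3M 1B; the right bank: 3M 3B)
10. 1 bandit ← the left bank.  (the left bank: 3M 2B; the right bank: 3M 2B)
11. 1 merchant and 1 bandit → the right bank.  (the left bank: 2M 1B; the right bank: 4M 3B)
12. 1 bandit ← the left bank.  (the left bank: 2M 2B; the right bank: 4M 2B)
13. 2 bandits → the right bank.  (the left bank: 2M 0B; the right bank: 4M 4B)
14. 1 bandit ← the left bank.  (the left bank: 2M 1B; the right bank: 4M 3B)
15. 1 merchant and 1 bandit → the right bank.  (the left bank: 1M 0B; the right bank: 5M 4B)
16. 1 bandit ← the left bank.  (the left bank: 1M 1B; the right bank: 5M 3B)
17. 1 merchant and 1 bandit → the right bank.  (the left bank: 0M 0B; the right bank: 6M 4B)

17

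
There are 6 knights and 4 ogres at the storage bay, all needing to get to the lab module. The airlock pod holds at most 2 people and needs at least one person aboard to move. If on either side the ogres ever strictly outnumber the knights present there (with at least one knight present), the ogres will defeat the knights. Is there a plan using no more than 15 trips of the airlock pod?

Counting alone: each trip to the lab module takes at most 2 across and each return brings at least 1 back, so after t trips out (and t−1 returns) at most 2t − (t−1) of the 10 are across; that first reaches 10 at t = 9, so at least 17 crossings are needed.
Since 15 < 17, 15 crossings cannot be enough. (The shortest complete plan in fact takes 17:)
1. 2 ogres → the lab module.  (the storage bay: 6K 2O; the lab module: 0K 2O)
2. 1 ogre ← the storage bay.  (the storage bay: 6K 3O; the lab module: 0K 1O)
3. 2 ogres → the lab module.  (the storage bay: 6K 1O; the lab module: 0K 3O)
4. 1 ogre ← the storage bay.  (the storage bay: 6K 2O; the lab module: 0K 2O)
5. 2 knights → the lab module.  (the storage bay: 4K 2O; the lab module: 2K 2O)
6. 1 ogre ← the storage bay.  (the storage bay: 4K 3O; the lab module: 2K 1O)
7. 1 knight and 1 ogre → the lab module.  (the storage bay: 3K 2O; the lab module: 3K 2O)
8. 1 ogre ← the storage bay.  (the storage bay: 3K 3O; the lab module: 3K 1O)
9. 2 ogres → the lab module.  (the storage bay: 3K 1O; the lab module: 3K 3O)
10. 1 ogre ← the storage bay.  (the storage bay: 3K 2O; the lab module: 3K 2O)
11. 1 knight and 1 ogre → the lab module.  (the storage bay: 2K 1O; the lab module: 4K 3O)
12. 1 ogre ← the storage bay.  (the storage bay: 2K 2O; the lab module: 4K 2O)
13. 2 ogres → the lab module.  (the storage bay: 2K 0O; the lab module: 4K 4O)
14. 1 ogre ← the storage bay.  (the storage bay: 2K 1O; the lab module: 4K 3O)
15. 1 knight and 1 ogre → the lab module.  (the storage bay: 1K 0O; the lab module: 5K 4O)
16. 1 ogre ← the storage bay.  (the storage bay: 1K 1O; the lab module: 5K 3O)
17. 1 knight and 1 ogre → the lab module.  (the storage bay: 0K 0O; the lab module: 6K 4O)

No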